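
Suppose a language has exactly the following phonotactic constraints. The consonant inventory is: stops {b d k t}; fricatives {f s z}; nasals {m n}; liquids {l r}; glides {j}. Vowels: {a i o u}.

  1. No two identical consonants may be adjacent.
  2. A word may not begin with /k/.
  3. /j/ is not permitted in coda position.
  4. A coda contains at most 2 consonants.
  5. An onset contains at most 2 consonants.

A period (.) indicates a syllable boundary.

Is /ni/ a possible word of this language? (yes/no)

yes

/ni/ — σ1 onset /n/, coda /∅/ ok → licit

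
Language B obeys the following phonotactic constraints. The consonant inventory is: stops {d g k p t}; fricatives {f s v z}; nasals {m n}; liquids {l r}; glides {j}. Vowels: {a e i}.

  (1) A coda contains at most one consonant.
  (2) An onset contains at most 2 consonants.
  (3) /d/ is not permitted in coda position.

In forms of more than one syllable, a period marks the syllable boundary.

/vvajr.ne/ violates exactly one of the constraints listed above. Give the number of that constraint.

/vvajr.ne/: syllable 1 coda /jr/ has 2 consonants (> 1).
This is a violation of constraint 1: "A coda contains at most one consonant."
The remaining constraints (2, 3) are satisfied.

1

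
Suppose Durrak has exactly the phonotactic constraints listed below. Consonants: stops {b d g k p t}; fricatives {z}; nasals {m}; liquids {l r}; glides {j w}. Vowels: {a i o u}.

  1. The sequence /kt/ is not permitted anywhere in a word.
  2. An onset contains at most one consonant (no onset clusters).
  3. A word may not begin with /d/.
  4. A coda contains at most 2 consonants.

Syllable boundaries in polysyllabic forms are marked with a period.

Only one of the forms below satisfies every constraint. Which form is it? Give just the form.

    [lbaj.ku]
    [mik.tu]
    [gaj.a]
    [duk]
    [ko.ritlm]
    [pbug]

[lbaj.ku] — violates constraint 2: syllable 1 onset /lb/ has 2 consonants (> 1) → phonotactically illegal
[mik.tu] — violates constraint 1: contains banned sequence /kt/ → phonotactically illegal
[gaj.a] — σ1 onset /g/, coda /j/ ok; σ2 onset /∅/, coda /∅/ ok → phonotactically legal
[duk] — violates constraint 3: word begins with /d/ → phonotactically illegal
[ko.ritlm] — violates constraint 4: syllable 2 coda /tlm/ has 3 consonants (> 2) → phonotactically illegal
[pbug] — violates constraint 2: syllable 1 onset /pb/ has 2 consonants (> 1) → phonotactically illegal

[gaj.a]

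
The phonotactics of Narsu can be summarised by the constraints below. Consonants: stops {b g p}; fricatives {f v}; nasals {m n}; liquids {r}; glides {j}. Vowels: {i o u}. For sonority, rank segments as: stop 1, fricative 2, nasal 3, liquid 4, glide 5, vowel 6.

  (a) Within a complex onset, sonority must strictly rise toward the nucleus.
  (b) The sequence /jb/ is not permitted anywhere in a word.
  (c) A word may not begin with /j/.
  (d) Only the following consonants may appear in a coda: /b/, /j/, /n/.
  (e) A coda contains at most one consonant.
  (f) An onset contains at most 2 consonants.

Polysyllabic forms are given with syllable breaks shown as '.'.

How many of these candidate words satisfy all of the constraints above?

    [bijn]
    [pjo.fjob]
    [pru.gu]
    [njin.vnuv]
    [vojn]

[bijn] — violates constraint (e): syllable 1 coda /jn/ has 2 consonants (> 1) → not permitted
[pjo.fjob] — σ1 onset /pj/ (1→5 rises), coda /∅/ ok; σ2 onset /fj/ (2→5 rises), coda /b/ ok → permitted
[pru.gu] — σ1 onset /pr/ (1→4 rises), coda /∅/ ok; σ2 onset /g/, coda /∅/ ok → permitted
[njin.vnuv] — violates constraint (d): syllable 2 coda contains /v/, which is not a licensed coda consonant → not permitted
[vojn] — violates constraint (e): syllable 1 coda /jn/ has 2 consonants (> 1) → not permitted
Permitted: [pjo.fjob], [pru.gu] → 2.

2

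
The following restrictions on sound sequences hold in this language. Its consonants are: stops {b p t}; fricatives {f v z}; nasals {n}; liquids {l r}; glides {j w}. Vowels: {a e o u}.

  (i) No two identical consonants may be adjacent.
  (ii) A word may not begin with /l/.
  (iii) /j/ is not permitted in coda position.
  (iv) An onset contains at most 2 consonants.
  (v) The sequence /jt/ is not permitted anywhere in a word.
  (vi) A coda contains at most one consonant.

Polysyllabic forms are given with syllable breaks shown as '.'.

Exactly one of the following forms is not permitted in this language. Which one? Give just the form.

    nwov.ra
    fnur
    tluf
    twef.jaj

nwov.ra — σ1 onset /nw/ (2C), coda /v/ ok; σ2 onset /r/, coda /∅/ ok → permitted
fnur — σ1 onset /fn/ (2C), coda /r/ ok → permitted
tluf — σ1 onset /tl/ (2C), coda /f/ ok → permitted
twef.jaj — violates constraint (iii): syllable 2 coda contains /j/ → not permitted

twef.jaj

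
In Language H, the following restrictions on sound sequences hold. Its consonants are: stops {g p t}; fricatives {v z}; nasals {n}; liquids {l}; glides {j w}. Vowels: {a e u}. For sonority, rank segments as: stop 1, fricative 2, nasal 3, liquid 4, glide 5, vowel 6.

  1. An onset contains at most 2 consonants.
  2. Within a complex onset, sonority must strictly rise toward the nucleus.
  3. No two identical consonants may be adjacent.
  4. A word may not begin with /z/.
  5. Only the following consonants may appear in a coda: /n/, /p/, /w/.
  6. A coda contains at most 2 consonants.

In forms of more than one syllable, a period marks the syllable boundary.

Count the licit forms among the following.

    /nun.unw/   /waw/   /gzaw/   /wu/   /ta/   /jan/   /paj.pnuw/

/nun.unw/ — σ1 onset /n/, coda /n/ ok; σ2 onset /∅/, coda /nw/ (2C) ok → licit
/waw/ — σ1 onset /w/, coda /w/ ok → licit
/gzaw/ — σ1 onset /gz/ (1→2 rises), coda /w/ ok → licit
/wu/ — σ1 onset /w/, coda /∅/ ok → licit
/ta/ — σ1 onset /t/, coda /∅/ ok → licit
/jan/ — σ1 onset /j/, coda /n/ ok → licit
/paj.pnuw/ — violates constraint 5: syllable 1 coda contains /j/, which is not a licensed coda consonant → illicit
Licit: /nun.unw/, /waw/, /gzaw/, /wu/, /ta/, /jan/ → 6.

6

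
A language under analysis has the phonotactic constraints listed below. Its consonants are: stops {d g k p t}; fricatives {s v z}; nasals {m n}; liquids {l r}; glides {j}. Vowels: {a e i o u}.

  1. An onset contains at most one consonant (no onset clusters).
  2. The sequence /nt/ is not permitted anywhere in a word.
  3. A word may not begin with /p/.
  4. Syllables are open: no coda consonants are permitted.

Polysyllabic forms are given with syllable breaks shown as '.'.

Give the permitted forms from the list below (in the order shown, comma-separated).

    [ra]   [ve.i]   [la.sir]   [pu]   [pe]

[ra], [ve.i]

[ra] — σ1 onset /r/, coda /∅/ ok → permitted
[ve.i] — σ1 onset /v/, coda /∅/ ok; σ2 onset /∅/, coda /∅/ ok → permitted
[la.sir] — violates constraint 4: syllable 2 coda /r/ has 1 consonant (> 0) → not permitted
[pu] — violates constraint 3: word begins with /p/ → not permitted
[pe] — violates constraint 3: word begins with /p/ → not permitted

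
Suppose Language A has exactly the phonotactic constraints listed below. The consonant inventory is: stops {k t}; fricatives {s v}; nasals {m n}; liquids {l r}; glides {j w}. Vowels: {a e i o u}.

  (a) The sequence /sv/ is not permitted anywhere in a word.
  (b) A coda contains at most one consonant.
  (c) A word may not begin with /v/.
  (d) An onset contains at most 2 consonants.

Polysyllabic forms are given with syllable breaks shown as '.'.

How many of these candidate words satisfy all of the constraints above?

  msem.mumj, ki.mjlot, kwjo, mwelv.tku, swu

msem.mumj — violates constraint (b): syllable 2 coda /mj/ has 2 consonants (> 1) → not permitted
ki.mjlot — violates constraint (d): syllable 2 onset /mjl/ has 3 consonants (> 2) → not permitted
kwjo — violates constraint (d): syllable 1 onset /kwj/ has 3 consonants (> 2) → not permitted
mwelv.tku — violates constraint (b): syllable 1 coda /lv/ has 2 consonants (> 1) → not permitted
swu — σ1 onset /sw/ (2C), coda /∅/ ok → permitted
Permitted: swu → 1.

1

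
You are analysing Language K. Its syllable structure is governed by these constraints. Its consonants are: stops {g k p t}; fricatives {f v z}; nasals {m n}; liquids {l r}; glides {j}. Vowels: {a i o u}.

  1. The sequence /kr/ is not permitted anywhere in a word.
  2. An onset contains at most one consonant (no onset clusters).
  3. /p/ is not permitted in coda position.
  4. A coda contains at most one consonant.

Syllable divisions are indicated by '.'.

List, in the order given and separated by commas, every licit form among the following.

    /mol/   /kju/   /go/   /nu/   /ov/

/mol/ — σ1 onset /m/, coda /l/ ok → licit
/kju/ — violates constraint 2: syllable 1 onset /kj/ has 2 consonants (> 1) → illicit
/go/ — σ1 onset /g/, coda /∅/ ok → licit
/nu/ — σ1 onset /n/, coda /∅/ ok → licit
/ov/ — σ1 onset /∅/, coda /v/ ok → licit

/mol/, /go/, /nu/, /ov/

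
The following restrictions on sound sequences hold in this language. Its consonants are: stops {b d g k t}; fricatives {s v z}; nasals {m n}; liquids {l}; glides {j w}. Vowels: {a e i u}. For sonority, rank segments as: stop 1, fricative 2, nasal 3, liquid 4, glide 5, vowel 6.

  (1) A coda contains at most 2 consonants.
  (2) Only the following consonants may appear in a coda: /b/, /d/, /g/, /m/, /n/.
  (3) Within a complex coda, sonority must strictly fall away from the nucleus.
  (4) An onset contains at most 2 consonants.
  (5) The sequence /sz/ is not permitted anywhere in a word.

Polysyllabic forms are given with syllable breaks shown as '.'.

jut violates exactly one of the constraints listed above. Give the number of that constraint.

jut: syllable 1 coda contains /t/, which is not a licensed coda consonant.
This is a violation of constraint 2: "Only the following consonants may appear in a coda: /b/, /d/, /g/, /m/, /n/."
The remaining constraints (1, 3, 4, 5) are satisfied.

2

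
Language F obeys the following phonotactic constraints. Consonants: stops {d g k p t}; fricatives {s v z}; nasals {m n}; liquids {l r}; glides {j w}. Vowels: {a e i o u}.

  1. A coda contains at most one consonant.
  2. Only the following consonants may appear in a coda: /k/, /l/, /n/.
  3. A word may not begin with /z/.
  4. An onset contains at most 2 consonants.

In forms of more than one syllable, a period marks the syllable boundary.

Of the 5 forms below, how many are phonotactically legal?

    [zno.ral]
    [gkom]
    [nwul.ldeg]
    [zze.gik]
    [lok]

[zno.ral] — violates constraint 3: word begins with /z/ → phonotactically illegal
[gkom] — violates constraint 2: syllable 1 coda contains /m/, which is not a licensed coda consonant → phonotactically illegal
[nwul.ldeg] — violates constraint 2: syllable 2 coda contains /g/, which is not a licensed coda consonant → phonotactically illegal
[zze.gik] — violates constraint 3: word begins with /z/ → phonotactically illegal
[lok] — σ1 onset /l/, coda /k/ ok → phonotactically legal
Phonotactically legal: [lok] → 1.

1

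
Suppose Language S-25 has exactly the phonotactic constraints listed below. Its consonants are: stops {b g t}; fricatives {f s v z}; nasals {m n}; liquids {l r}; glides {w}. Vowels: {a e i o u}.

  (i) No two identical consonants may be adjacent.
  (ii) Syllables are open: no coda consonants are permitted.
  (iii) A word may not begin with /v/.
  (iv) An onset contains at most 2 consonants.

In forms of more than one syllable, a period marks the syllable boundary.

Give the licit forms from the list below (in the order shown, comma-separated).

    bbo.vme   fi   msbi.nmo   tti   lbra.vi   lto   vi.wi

fi, lto

bbo.vme — violates constraint (i): adjacent identical consonants /bb/ → illicit
fi — σ1 onset /f/, coda /∅/ ok → licit
msbi.nmo — violates constraint (iv): syllable 1 onset /msb/ has 3 consonants (> 2) → illicit
tti — violates constraint (i): adjacent identical consonants /tt/ → illicit
lbra.vi — violates constraint (iv): syllable 1 onset /lbr/ has 3 consonants (> 2) → illicit
lto — σ1 onset /lt/ (2C), coda /∅/ ok → licit
vi.wi — violates constraint (iii): word begins with /v/ → illicit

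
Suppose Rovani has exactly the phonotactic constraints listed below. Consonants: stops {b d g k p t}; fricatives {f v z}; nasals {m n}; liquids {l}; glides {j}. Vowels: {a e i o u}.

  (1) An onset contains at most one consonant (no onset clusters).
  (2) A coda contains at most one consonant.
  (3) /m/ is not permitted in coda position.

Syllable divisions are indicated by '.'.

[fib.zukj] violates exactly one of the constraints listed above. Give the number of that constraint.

[fib.zukj]: syllable 2 coda /kj/ has 2 consonants (> 1).
This is a violation of constraint 2: "A coda contains at most one consonant."
The remaining constraints (1, 3) are satisfied.

2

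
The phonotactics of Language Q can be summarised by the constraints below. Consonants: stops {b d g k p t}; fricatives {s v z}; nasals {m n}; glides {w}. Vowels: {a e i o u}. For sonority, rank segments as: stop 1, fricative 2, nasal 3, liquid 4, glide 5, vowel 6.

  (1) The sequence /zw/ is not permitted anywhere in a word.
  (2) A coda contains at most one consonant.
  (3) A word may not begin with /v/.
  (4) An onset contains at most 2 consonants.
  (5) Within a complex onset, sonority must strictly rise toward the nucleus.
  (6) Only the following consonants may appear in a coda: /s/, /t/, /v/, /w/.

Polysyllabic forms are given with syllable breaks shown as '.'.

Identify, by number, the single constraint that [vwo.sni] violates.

[vwo.sni]: word begins with /v/.
This is a violation of constraint 3: "A word may not begin with /v/."
The remaining constraints (1, 2, 4, 5, 6) are satisfied.

3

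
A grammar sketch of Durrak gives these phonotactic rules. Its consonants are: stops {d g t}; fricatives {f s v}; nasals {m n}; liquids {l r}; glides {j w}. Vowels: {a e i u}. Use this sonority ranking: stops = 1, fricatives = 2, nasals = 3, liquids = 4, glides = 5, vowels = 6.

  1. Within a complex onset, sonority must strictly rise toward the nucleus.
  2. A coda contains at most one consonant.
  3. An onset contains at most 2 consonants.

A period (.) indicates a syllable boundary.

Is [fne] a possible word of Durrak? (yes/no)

yes

[fne] — σ1 onset /fn/ (2→3 rises), coda /∅/ ok → permitted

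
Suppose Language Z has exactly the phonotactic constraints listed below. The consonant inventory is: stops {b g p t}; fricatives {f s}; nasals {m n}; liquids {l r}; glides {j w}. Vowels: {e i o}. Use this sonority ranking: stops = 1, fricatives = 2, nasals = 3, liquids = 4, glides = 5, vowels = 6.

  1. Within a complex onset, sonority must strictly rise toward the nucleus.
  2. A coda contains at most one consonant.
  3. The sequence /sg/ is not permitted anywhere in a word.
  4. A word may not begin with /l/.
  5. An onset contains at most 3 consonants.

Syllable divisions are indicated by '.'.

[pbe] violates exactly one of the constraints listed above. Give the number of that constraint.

[pbe]: syllable 1 onset /pb/: /p/ (stop, 1) → /b/ (stop, 1) does not rise.
This is a violation of constraint 1: "Within a complex onset, sonority must strictly rise toward the nucleus."
The remaining constraints (2, 3, 4, 5) are satisfied.

1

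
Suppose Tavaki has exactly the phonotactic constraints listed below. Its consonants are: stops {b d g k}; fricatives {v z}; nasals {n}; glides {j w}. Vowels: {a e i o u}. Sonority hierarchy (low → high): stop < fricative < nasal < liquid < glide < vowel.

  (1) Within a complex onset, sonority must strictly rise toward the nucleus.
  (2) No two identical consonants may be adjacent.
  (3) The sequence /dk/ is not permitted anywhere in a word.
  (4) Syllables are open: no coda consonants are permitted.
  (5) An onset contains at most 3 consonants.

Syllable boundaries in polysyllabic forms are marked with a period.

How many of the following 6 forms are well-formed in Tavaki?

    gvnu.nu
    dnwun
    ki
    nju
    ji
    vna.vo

gvnu.nu — σ1 onset /gvn/ (1→2→3 rises), coda /∅/ ok; σ2 onset /n/, coda /∅/ ok → well-formed
dnwun — violates constraint 4: syllable 1 coda /n/ has 1 consonant (> 0) → ill-formed
ki — σ1 onset /k/, coda /∅/ ok → well-formed
nju — σ1 onset /nj/ (3→5 rises), coda /∅/ ok → well-formed
ji — σ1 onset /j/, coda /∅/ ok → well-formed
vna.vo — σ1 onset /vn/ (2→3 rises), coda /∅/ ok; σ2 onset /v/, coda /∅/ ok → well-formed
Well-formed: gvnu.nu, ki, nju, ji, vna.vo → 5.

5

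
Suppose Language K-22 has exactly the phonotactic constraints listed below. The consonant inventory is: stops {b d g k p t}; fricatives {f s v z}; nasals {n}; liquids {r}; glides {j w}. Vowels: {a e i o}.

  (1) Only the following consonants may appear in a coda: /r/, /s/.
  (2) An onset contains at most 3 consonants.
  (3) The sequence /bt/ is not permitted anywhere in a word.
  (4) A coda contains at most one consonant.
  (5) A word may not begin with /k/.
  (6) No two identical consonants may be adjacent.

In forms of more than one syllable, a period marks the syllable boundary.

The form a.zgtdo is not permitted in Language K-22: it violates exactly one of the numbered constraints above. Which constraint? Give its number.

a.zgtdo: syllable 2 onset /zgtd/ has 4 consonants (> 3).
This is a violation of constraint 2: "An onset contains at most 3 consonants."
The remaining constraints (1, 3, 4, 5, 6) are satisfied.

2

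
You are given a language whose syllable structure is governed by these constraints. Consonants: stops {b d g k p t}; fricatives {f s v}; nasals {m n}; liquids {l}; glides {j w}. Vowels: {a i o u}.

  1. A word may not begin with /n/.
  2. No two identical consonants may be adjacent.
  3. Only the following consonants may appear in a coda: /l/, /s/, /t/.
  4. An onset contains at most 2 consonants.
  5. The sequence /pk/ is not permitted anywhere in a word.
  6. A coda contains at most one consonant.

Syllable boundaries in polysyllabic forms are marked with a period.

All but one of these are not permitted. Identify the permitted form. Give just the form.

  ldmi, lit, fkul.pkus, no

ldmi — violates constraint 4: syllable 1 onset /ldm/ has 3 consonants (> 2) → not permitted
lit — σ1 onset /l/, coda /t/ ok → permitted
fkul.pkus — violates constraint 5: contains banned sequence /pk/ → not permitted
no — violates constraint 1: word begins with /n/ → not permitted

lit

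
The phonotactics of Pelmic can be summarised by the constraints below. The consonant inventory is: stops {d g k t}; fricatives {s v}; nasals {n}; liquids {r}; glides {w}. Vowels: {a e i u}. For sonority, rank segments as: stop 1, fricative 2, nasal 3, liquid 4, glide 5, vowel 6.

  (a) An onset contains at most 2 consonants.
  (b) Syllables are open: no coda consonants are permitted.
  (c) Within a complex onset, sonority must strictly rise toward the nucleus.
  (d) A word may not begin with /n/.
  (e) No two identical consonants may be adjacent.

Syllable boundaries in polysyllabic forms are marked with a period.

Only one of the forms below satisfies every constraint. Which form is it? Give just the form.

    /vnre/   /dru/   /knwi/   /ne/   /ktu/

/vnre/ — violates constraint (a): syllable 1 onset /vnr/ has 3 consonants (> 2) → not permitted
/dru/ — σ1 onset /dr/ (1→4 rises), coda /∅/ ok → permitted
/knwi/ — violates constraint (a): syllable 1 onset /knw/ has 3 consonants (> 2) → not permitted
/ne/ — violates constraint (d): word begins with /n/ → not permitted
/ktu/ — violates constraint (c): syllable 1 onset /kt/: /k/ (stop, 1) → /t/ (stop, 1) does not rise → not permitted

/dru/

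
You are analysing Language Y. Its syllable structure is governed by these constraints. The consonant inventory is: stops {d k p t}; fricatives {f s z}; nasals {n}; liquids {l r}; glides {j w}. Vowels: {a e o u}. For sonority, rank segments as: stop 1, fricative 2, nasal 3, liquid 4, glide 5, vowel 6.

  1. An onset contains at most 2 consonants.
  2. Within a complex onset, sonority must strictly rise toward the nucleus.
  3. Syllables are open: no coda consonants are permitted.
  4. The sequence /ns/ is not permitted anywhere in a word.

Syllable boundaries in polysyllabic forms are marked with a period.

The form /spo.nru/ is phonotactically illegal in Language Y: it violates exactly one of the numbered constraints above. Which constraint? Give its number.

/spo.nru/: syllable 1 onset /sp/: /s/ (fricative, 2) → /p/ (stop, 1) does not rise.
This is a violation of constraint 2: "Within a complex onset, sonority must strictly rise toward the nucleus."
The remaining constraints (1, 3, 4) are satisfied.

2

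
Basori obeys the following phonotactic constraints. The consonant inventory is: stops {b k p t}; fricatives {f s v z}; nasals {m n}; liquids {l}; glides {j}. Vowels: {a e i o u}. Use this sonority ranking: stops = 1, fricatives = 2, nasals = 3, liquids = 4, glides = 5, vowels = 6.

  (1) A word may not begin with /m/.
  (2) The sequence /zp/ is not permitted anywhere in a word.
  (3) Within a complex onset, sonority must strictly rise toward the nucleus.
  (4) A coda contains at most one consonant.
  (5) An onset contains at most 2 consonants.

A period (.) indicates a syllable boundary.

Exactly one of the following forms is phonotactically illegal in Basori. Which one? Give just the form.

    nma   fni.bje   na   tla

nma

nma — violates constraint 3: syllable 1 onset /nm/: /n/ (nasal, 3) → /m/ (nasal, 3) does not rise → phonotactically illegal
fni.bje — σ1 onset /fn/ (2→3 rises), coda /∅/ ok; σ2 onset /bj/ (1→5 rises), coda /∅/ ok → phonotactically legal
na — σ1 onset /n/, coda /∅/ ok → phonotactically legal
tla — σ1 onset /tl/ (1→4 rises), coda /∅/ ok → phonotactically legal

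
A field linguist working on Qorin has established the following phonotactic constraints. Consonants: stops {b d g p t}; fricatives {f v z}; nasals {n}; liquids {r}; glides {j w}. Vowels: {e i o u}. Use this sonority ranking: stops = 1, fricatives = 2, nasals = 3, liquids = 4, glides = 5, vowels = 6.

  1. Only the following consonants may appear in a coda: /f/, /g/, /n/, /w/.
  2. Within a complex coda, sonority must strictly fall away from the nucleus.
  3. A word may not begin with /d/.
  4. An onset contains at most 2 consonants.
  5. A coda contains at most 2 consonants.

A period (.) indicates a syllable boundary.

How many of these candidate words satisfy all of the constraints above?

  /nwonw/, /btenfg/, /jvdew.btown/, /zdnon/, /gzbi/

0

/nwonw/ — violates constraint 2: syllable 1 coda /nw/: /n/ (nasal, 3) → /w/ (glide, 5) does not fall → not permitted
/btenfg/ — violates constraint 5: syllable 1 coda /nfg/ has 3 consonants (> 2) → not permitted
/jvdew.btown/ — violates constraint 4: syllable 1 onset /jvd/ has 3 consonants (> 2) → not permitted
/zdnon/ — violates constraint 4: syllable 1 onset /zdn/ has 3 consonants (> 2) → not permitted
/gzbi/ — violates constraint 4: syllable 1 onset /gzb/ has 3 consonants (> 2) → not permitted
No form is permitted → 0.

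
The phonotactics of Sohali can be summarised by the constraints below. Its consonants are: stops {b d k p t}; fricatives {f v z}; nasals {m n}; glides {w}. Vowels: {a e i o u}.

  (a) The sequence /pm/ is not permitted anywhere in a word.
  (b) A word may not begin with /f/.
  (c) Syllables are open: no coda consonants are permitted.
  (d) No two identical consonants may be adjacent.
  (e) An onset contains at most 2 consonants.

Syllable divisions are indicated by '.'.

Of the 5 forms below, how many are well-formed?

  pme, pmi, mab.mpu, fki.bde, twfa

0

pme — violates constraint (a): contains banned sequence /pm/ → ill-formed
pmi — violates constraint (a): contains banned sequence /pm/ → ill-formed
mab.mpu — violates constraint (c): syllable 1 coda /b/ has 1 consonant (> 0) → ill-formed
fki.bde — violates constraint (b): word begins with /f/ → ill-formed
twfa — violates constraint (e): syllable 1 onset /twf/ has 3 consonants (> 2) → ill-formed
No form is well-formed → 0.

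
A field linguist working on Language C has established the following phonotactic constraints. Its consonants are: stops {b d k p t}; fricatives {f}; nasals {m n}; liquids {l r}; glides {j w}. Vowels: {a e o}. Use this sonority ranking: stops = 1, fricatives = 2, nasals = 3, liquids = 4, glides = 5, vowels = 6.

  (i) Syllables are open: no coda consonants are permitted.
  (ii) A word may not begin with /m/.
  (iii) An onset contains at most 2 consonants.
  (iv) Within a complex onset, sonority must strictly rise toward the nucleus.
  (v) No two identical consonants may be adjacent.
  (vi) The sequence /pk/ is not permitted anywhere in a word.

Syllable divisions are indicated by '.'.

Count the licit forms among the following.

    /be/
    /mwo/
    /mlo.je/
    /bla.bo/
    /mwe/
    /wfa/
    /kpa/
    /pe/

3

/be/ — σ1 onset /b/, coda /∅/ ok → licit
/mwo/ — violates constraint (ii): word begins with /m/ → illicit
/mlo.je/ — violates constraint (ii): word begins with /m/ → illicit
/bla.bo/ — σ1 onset /bl/ (1→4 rises), coda /∅/ ok; σ2 onset /b/, coda /∅/ ok → licit
/mwe/ — violates constraint (ii): word begins with /m/ → illicit
/wfa/ — violates constraint (iv): syllable 1 onset /wf/: /w/ (glide, 5) → /f/ (fricative, 2) does not rise → illicit
/kpa/ — violates constraint (iv): syllable 1 onset /kp/: /k/ (stop, 1) → /p/ (stop, 1) does not rise → illicit
/pe/ — σ1 onset /p/, coda /∅/ ok → licit
Licit: /be/, /bla.bo/, /pe/ → 3.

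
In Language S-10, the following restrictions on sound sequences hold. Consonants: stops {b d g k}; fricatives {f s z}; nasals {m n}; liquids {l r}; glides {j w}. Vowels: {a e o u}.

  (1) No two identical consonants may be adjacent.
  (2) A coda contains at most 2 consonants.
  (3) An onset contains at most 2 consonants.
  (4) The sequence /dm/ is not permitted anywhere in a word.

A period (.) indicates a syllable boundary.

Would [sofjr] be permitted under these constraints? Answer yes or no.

no

[sofjr] — violates constraint 2: syllable 1 coda /fjr/ has 3 consonants (> 2) → not permitted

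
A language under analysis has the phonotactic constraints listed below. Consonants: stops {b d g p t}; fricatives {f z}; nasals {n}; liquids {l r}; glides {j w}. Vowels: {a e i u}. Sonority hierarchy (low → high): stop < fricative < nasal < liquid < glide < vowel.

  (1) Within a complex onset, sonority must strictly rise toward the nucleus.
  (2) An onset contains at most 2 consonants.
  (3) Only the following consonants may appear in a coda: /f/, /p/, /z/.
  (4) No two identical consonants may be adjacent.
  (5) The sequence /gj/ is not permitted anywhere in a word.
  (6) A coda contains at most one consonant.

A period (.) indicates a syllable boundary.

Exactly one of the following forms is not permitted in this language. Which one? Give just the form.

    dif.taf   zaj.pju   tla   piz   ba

dif.taf — σ1 onset /d/, coda /f/ ok; σ2 onset /t/, coda /f/ ok → permitted
zaj.pju — violates constraint 3: syllable 1 coda contains /j/, which is not a licensed coda consonant → not permitted
tla — σ1 onset /tl/ (1→4 rises), coda /∅/ ok → permitted
piz — σ1 onset /p/, coda /z/ ok → permitted
ba — σ1 onset /b/, coda /∅/ ok → permitted

zaj.pju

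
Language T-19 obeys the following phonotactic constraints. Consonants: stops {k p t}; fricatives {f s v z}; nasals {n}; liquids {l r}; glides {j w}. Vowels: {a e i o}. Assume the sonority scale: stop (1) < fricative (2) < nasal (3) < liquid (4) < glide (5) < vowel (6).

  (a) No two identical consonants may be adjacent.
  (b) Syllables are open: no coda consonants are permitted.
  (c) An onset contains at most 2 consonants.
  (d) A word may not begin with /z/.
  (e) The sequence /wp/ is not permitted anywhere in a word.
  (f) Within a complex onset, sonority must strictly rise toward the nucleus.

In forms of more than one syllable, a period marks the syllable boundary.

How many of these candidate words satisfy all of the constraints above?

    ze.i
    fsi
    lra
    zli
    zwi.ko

0

ze.i — violates constraint (d): word begins with /z/ → not permitted
fsi — violates constraint (f): syllable 1 onset /fs/: /f/ (fricative, 2) → /s/ (fricative, 2) does not rise → not permitted
lra — violates constraint (f): syllable 1 onset /lr/: /l/ (liquid, 4) → /r/ (liquid, 4) does not rise → not permitted
zli — violates constraint (d): word begins with /z/ → not permitted
zwi.ko — violates constraint (d): word begins with /z/ → not permitted
No form is permitted → 0.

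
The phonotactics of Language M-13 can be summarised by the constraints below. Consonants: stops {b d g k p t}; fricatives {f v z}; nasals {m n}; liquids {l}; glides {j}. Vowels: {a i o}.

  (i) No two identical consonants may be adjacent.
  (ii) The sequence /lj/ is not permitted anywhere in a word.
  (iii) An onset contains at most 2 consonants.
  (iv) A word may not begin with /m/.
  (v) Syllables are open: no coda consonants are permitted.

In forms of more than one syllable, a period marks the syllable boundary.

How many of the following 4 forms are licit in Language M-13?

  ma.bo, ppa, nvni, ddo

0

ma.bo — violates constraint (iv): word begins with /m/ → illicit
ppa — violates constraint (i): adjacent identical consonants /pp/ → illicit
nvni — violates constraint (iii): syllable 1 onset /nvn/ has 3 consonants (> 2) → illicit
ddo — violates constraint (i): adjacent identical consonants /dd/ → illicit
No form is licit → 0.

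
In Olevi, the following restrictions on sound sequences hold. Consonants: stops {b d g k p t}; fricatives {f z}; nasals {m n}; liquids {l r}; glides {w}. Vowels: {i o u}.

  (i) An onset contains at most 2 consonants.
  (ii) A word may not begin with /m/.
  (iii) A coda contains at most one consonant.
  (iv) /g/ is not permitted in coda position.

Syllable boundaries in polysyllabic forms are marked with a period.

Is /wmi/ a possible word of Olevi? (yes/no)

/wmi/ — σ1 onset /wm/ (2C), coda /∅/ ok → phonotactically legal

yes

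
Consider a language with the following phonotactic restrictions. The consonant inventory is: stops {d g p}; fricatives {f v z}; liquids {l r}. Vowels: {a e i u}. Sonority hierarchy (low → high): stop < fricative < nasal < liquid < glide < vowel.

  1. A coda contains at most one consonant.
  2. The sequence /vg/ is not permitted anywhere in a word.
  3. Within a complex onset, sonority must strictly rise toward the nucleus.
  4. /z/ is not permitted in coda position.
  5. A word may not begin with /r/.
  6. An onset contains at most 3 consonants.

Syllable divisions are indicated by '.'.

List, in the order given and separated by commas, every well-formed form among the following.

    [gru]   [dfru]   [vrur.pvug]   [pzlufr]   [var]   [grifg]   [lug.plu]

[gru], [dfru], [vrur.pvug], [var], [lug.plu]

[gru] — σ1 onset /gr/ (1→4 rises), coda /∅/ ok → well-formed
[dfru] — σ1 onset /dfr/ (1→2→4 rises), coda /∅/ ok → well-formed
[vrur.pvug] — σ1 onset /vr/ (2→4 rises), coda /r/ ok; σ2 onset /pv/ (1→2 rises), coda /g/ ok → well-formed
[pzlufr] — violates constraint 1: syllable 1 coda /fr/ has 2 consonants (> 1) → ill-formed
[var] — σ1 onset /v/, coda /r/ ok → well-formed
[grifg] — violates constraint 1: syllable 1 coda /fg/ has 2 consonants (> 1) → ill-formed
[lug.plu] — σ1 onset /l/, coda /g/ ok; σ2 onset /pl/ (1→4 rises), coda /∅/ ok → well-formed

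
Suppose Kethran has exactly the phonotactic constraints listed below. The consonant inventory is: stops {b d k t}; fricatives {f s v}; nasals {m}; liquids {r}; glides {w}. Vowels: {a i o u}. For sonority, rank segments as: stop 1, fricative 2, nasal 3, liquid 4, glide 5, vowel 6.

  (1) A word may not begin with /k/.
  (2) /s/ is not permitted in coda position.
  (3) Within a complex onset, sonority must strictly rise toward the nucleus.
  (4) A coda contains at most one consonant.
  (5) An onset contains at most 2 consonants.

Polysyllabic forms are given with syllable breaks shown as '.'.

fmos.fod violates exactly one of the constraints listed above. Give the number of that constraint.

fmos.fod: syllable 1 coda contains /s/.
This is a violation of constraint 2: "/s/ is not permitted in coda position."
The remaining constraints (1, 3, 4, 5) are satisfied.

2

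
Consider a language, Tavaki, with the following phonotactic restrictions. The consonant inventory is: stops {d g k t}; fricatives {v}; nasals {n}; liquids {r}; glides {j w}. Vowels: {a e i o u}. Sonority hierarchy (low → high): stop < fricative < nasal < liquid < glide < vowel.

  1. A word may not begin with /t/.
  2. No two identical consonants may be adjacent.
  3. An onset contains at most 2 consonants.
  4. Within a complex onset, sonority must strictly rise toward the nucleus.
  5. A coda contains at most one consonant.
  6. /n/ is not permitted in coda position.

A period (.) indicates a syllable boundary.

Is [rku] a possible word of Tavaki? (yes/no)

[rku] — violates constraint 4: syllable 1 onset /rk/: /r/ (liquid, 4) → /k/ (stop, 1) does not rise → illicit

no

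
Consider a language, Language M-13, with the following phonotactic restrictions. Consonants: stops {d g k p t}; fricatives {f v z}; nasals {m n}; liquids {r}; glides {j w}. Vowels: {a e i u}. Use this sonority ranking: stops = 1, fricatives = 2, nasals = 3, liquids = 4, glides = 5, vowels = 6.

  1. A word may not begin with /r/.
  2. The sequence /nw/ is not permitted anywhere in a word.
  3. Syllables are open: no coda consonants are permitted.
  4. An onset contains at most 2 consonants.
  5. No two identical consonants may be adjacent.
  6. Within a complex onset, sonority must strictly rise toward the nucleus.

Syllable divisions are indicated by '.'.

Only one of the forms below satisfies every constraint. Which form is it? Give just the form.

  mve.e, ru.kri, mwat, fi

mve.e — violates constraint 6: syllable 1 onset /mv/: /m/ (nasal, 3) → /v/ (fricative, 2) does not rise → ill-formed
ru.kri — violates constraint 1: word begins with /r/ → ill-formed
mwat — violates constraint 3: syllable 1 coda /t/ has 1 consonant (> 0) → ill-formed
fi — σ1 onset /f/, coda /∅/ ok → well-formed

fi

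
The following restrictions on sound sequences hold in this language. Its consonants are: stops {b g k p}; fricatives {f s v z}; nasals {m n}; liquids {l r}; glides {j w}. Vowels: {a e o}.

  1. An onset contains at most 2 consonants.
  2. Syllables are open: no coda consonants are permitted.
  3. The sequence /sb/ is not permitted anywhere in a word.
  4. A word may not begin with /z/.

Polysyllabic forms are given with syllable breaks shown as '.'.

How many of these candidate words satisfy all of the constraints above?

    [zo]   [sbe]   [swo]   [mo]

[zo] — violates constraint 4: word begins with /z/ → illicit
[sbe] — violates constraint 3: contains banned sequence /sb/ → illicit
[swo] — σ1 onset /sw/ (2C), coda /∅/ ok → licit
[mo] — σ1 onset /m/, coda /∅/ ok → licit
Licit: [swo], [mo] → 2.

2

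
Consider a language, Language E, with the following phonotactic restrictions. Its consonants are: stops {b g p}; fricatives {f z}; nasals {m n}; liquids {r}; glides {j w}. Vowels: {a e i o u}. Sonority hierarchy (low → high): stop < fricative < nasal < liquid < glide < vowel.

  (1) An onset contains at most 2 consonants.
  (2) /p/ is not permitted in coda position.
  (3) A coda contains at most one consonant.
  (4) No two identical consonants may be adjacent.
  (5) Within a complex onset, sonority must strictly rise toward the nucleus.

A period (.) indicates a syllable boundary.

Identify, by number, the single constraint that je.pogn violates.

je.pogn: syllable 2 coda /gn/ has 2 consonants (> 1).
This is a violation of constraint 3: "A coda contains at most one consonant."
The remaining constraints (1, 2, 4, 5) are satisfied.

3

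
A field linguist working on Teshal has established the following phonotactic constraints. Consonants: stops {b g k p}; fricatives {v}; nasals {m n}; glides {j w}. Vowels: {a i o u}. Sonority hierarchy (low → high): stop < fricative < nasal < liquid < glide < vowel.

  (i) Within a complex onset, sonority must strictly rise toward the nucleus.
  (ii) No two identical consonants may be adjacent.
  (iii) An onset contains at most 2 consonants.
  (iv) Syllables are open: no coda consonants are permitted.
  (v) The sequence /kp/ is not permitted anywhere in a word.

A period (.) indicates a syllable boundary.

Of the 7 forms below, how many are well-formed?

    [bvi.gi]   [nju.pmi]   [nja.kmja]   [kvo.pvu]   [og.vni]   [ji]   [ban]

[bvi.gi] — σ1 onset /bv/ (1→2 rises), coda /∅/ ok; σ2 onset /g/, coda /∅/ ok → well-formed
[nju.pmi] — σ1 onset /nj/ (3→5 rises), coda /∅/ ok; σ2 onset /pm/ (1→3 rises), coda /∅/ ok → well-formed
[nja.kmja] — violates constraint (iii): syllable 2 onset /kmj/ has 3 consonants (> 2) → ill-formed
[kvo.pvu] — σ1 onset /kv/ (1→2 rises), coda /∅/ ok; σ2 onset /pv/ (1→2 rises), coda /∅/ ok → well-formed
[og.vni] — violates constraint (iv): syllable 1 coda /g/ has 1 consonant (> 0) → ill-formed
[ji] — σ1 onset /j/, coda /∅/ ok → well-formed
[ban] — violates constraint (iv): syllable 1 coda /n/ has 1 consonant (> 0) → ill-formed
Well-formed: [bvi.gi], [nju.pmi], [kvo.pvu], [ji] → 4.

4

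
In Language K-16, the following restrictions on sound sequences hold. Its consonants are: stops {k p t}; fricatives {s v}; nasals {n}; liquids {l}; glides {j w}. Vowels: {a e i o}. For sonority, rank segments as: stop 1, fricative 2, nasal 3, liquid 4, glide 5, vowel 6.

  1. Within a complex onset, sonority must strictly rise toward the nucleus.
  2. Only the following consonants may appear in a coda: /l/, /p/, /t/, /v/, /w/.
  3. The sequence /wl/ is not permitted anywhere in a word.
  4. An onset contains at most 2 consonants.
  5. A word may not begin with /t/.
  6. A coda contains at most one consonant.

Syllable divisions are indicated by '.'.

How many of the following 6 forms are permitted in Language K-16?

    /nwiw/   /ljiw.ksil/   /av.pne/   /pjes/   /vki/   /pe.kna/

4

/nwiw/ — σ1 onset /nw/ (3→5 rises), coda /w/ ok → permitted
/ljiw.ksil/ — σ1 onset /lj/ (4→5 rises), coda /w/ ok; σ2 onset /ks/ (1→2 rises), coda /l/ ok → permitted
/av.pne/ — σ1 onset /∅/, coda /v/ ok; σ2 onset /pn/ (1→3 rises), coda /∅/ ok → permitted
/pjes/ — violates constraint 2: syllable 1 coda contains /s/, which is not a licensed coda consonant → not permitted
/vki/ — violates constraint 1: syllable 1 onset /vk/: /v/ (fricative, 2) → /k/ (stop, 1) does not rise → not permitted
/pe.kna/ — σ1 onset /p/, coda /∅/ ok; σ2 onset /kn/ (1→3 rises), coda /∅/ ok → permitted
Permitted: /nwiw/, /ljiw.ksil/, /av.pne/, /pe.kna/ → 4.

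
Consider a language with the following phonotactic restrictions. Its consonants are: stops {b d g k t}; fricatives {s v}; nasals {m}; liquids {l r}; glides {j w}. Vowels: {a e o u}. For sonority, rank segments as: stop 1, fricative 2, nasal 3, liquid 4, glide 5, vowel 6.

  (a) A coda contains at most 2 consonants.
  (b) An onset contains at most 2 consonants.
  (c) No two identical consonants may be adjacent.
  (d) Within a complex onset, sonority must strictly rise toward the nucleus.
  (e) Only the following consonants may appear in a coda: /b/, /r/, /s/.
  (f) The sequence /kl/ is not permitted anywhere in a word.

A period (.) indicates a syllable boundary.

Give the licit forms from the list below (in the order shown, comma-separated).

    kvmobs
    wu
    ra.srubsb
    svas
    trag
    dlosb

kvmobs — violates constraint (b): syllable 1 onset /kvm/ has 3 consonants (> 2) → illicit
wu — σ1 onset /w/, coda /∅/ ok → licit
ra.srubsb — violates constraint (a): syllable 2 coda /bsb/ has 3 consonants (> 2) → illicit
svas — violates constraint (d): syllable 1 onset /sv/: /s/ (fricative, 2) → /v/ (fricative, 2) does not rise → illicit
trag — violates constraint (e): syllable 1 coda contains /g/, which is not a licensed coda consonant → illicit
dlosb — σ1 onset /dl/ (1→4 rises), coda /sb/ (2C) ok → licit

wu, dlosb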